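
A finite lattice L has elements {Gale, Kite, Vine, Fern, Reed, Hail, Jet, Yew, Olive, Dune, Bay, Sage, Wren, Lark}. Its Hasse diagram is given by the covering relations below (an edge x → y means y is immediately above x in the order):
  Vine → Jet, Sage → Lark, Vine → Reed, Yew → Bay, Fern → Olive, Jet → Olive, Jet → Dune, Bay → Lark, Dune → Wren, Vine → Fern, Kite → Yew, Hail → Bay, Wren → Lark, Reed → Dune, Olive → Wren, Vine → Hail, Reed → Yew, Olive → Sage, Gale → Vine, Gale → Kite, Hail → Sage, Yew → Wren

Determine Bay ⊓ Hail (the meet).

Hail

Common lower bounds of {Bay, Hail}: Gale, Hail, Vine.
The greatest among these is Hail.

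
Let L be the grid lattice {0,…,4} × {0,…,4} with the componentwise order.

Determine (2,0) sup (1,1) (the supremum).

Common upper bounds of {(2,0), (1,1)}: (2,1), (2,2), (2,3), (2,4), (3,1), (3,2), (3,3), (3,4), (4,1), (4,2), (4,3), (4,4).
The least among these is (2,1).

(2,1)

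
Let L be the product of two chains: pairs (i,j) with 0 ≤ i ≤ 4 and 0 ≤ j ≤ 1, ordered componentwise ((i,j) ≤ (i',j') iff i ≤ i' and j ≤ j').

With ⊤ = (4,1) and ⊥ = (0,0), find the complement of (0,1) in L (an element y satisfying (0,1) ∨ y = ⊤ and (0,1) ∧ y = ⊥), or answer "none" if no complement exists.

(4,0)

Need y with (0,1) ∨ y = (4,1) and (0,1) ∧ y = (0,0).
Checking each element gives: (4,0).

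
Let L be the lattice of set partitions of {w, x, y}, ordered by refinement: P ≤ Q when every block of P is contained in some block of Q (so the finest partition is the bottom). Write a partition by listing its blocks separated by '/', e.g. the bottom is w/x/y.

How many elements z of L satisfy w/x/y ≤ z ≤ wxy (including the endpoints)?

5

The interval [w/x/y, wxy] = {w/x/y, w/xy, wx/y, wxy, wy/x}, which has 5 elements.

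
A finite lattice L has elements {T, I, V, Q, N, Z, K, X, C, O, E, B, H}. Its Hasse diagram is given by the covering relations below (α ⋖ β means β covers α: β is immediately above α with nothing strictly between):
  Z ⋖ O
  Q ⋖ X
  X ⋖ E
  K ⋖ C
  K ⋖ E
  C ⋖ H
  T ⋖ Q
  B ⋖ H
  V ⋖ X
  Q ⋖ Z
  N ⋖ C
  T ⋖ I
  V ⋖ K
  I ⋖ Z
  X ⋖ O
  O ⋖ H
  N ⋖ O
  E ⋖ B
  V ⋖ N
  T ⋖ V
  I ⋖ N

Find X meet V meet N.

V

Common lower bounds of {X, V, N}: T, V.
The greatest among these is V.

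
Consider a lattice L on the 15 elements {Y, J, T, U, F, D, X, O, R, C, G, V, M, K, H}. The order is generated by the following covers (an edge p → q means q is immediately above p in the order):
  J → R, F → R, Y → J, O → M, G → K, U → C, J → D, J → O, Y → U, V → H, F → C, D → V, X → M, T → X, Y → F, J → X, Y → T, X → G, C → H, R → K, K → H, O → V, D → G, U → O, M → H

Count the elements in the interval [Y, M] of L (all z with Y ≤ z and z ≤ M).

The interval [Y, M] = {J, M, O, T, U, X, Y}, which has 7 elements.

7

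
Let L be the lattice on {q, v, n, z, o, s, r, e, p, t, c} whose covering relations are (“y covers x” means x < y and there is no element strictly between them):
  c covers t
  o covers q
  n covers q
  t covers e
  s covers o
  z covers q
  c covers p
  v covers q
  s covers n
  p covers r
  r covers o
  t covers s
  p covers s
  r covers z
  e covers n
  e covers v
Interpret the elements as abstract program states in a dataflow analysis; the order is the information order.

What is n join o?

Common upper bounds of {n, o}: c, p, s, t.
The least among these is s.

s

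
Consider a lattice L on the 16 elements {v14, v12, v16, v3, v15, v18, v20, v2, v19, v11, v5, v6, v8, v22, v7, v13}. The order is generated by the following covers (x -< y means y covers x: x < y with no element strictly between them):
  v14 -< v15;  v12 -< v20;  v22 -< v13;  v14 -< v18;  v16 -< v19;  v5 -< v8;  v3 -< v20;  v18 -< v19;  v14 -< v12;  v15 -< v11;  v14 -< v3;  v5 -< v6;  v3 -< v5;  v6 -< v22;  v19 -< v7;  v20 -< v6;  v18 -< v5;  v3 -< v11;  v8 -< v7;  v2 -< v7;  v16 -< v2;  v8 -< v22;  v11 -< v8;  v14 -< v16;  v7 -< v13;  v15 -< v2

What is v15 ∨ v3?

Common upper bounds of {v15, v3}: v11, v13, v22, v7, v8.
The least among these is v11.

v11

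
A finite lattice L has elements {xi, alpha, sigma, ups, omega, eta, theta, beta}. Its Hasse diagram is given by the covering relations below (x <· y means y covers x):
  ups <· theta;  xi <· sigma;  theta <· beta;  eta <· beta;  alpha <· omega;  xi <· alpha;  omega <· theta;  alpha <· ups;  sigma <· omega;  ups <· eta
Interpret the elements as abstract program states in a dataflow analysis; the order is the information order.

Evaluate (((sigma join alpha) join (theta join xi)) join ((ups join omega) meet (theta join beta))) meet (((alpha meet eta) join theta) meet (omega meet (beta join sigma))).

sigma ∨ alpha = omega
theta ∨ xi = theta
omega ∨ theta = theta
ups ∨ omega = theta
theta ∨ beta = beta
theta ∧ beta = theta
theta ∨ theta = theta
alpha ∧ eta = alpha
alpha ∨ theta = theta
beta ∨ sigma = beta
omega ∧ beta = omega
theta ∧ omega = omega
theta ∧ omega = omega

omega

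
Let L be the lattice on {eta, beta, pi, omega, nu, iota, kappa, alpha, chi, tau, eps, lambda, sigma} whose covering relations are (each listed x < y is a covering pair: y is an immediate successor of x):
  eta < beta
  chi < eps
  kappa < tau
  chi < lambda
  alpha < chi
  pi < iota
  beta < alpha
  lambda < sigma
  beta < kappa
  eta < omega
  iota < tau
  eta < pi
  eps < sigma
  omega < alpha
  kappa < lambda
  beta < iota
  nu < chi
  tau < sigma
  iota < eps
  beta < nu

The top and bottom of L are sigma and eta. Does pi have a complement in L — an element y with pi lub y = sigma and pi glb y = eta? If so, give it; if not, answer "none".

Need y with pi ∨ y = sigma and pi ∧ y = eta.
Checking each element gives: lambda.

lambda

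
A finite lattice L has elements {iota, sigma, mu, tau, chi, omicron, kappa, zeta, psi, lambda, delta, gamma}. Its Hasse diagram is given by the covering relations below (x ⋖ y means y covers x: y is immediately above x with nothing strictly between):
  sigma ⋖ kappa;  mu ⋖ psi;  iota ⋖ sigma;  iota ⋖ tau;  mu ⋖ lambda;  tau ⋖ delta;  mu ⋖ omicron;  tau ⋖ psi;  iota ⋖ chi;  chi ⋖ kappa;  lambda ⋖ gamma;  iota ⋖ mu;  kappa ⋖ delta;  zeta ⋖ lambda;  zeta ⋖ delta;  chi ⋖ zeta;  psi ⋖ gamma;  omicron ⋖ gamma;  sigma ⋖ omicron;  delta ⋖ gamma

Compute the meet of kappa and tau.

iota

Common lower bounds of {kappa, tau}: iota.
The greatest among these is iota.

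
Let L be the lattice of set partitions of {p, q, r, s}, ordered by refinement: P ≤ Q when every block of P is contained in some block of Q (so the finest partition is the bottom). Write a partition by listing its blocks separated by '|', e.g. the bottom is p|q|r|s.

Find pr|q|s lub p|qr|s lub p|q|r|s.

pqr|s

Common upper bounds of {pr|q|s, p|qr|s, p|q|r|s}: pqrs, pqr|s.
The least among these is pqr|s.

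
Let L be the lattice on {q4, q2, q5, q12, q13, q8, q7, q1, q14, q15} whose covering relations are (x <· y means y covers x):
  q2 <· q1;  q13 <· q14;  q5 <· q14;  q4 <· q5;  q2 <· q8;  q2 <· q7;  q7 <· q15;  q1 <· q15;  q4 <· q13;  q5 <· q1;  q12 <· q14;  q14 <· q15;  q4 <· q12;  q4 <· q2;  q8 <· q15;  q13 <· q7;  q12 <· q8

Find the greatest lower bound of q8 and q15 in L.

Common lower bounds of {q8, q15}: q12, q2, q4, q8.
The greatest among these is q8.

q8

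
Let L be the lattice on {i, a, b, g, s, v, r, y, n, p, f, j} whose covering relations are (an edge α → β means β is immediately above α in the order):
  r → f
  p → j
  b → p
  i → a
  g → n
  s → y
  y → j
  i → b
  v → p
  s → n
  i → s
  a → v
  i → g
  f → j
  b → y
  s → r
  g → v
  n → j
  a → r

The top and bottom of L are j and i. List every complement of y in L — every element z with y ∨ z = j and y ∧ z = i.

a, g, v

Need z with y ∨ z = j and y ∧ z = i.
Checking each element gives: a, g, v.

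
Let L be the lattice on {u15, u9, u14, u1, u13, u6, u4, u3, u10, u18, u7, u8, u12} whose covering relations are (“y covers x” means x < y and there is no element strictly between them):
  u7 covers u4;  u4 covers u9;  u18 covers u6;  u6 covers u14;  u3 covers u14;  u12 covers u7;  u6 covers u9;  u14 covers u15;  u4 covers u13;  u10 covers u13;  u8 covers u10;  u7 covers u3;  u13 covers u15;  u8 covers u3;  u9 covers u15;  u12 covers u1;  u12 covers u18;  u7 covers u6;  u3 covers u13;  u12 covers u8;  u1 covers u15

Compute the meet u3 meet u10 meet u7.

Common lower bounds of {u3, u10, u7}: u13, u15.
The greatest among these is u13.

u13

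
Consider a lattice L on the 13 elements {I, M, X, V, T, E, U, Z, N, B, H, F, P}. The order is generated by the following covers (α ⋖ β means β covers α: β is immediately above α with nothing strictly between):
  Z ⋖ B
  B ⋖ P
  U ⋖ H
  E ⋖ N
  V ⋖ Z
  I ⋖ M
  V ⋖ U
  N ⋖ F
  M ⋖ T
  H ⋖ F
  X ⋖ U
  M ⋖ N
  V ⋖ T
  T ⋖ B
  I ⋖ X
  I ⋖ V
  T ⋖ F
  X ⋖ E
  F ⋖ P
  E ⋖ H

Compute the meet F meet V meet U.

Common lower bounds of {F, V, U}: I, V.
The greatest among these is V.

V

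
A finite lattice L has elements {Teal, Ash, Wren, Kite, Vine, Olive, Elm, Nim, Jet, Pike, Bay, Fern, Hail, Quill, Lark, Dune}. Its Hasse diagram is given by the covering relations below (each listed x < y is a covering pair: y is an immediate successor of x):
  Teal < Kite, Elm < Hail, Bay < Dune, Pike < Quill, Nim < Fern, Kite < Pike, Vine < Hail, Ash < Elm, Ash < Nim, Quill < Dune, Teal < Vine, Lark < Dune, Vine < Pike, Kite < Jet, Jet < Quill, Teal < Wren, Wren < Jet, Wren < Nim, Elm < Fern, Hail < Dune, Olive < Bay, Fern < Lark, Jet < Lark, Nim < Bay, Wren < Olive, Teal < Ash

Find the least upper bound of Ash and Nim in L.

Nim

Common upper bounds of {Ash, Nim}: Bay, Dune, Fern, Lark, Nim.
The least among these is Nim.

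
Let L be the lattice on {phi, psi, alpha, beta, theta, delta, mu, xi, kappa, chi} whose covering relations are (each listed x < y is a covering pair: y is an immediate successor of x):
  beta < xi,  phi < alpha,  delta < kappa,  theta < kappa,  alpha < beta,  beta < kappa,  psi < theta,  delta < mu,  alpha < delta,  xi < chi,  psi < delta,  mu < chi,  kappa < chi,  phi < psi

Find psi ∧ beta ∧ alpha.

Common lower bounds of {psi, beta, alpha}: phi.
The greatest among these is phi.

phi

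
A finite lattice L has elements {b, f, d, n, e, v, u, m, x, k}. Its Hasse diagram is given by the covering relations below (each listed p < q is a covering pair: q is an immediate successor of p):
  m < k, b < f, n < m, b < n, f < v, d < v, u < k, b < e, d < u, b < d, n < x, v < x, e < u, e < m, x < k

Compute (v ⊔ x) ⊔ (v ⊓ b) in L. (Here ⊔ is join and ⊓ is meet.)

v ∨ x = x
v ∧ b = b
x ∨ b = x

x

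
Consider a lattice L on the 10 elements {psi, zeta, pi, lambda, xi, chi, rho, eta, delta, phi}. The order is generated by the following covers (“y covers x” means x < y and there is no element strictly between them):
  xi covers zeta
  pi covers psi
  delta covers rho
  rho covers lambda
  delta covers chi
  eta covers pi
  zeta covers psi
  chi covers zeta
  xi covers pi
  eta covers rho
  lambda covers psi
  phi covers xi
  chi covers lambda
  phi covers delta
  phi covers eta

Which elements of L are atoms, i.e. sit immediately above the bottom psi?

The atoms are exactly the elements that cover psi: lambda, pi, zeta.

lambda, pi, zeta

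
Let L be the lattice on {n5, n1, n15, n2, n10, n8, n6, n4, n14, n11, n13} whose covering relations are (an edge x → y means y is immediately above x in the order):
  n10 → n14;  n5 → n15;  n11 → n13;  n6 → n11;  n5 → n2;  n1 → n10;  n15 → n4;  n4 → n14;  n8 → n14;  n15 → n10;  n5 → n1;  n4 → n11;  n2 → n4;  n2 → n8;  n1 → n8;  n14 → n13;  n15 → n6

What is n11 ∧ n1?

n5

Common lower bounds of {n11, n1}: n5.
The greatest among these is n5.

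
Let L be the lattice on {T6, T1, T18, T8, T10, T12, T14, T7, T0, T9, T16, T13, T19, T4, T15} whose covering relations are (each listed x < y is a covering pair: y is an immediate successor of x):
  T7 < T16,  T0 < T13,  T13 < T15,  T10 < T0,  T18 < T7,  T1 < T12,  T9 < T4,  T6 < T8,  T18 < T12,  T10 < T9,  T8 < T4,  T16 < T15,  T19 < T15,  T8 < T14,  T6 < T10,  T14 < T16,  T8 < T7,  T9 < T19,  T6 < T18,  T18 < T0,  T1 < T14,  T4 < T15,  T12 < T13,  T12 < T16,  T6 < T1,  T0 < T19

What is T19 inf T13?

T0

Common lower bounds of {T19, T13}: T0, T10, T18, T6.
The greatest among these is T0.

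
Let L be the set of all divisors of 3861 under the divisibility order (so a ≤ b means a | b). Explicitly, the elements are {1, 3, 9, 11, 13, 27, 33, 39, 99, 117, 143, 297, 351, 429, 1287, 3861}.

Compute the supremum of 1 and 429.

429

Common upper bounds of {1, 429}: 1287, 3861, 429.
The least among these is 429.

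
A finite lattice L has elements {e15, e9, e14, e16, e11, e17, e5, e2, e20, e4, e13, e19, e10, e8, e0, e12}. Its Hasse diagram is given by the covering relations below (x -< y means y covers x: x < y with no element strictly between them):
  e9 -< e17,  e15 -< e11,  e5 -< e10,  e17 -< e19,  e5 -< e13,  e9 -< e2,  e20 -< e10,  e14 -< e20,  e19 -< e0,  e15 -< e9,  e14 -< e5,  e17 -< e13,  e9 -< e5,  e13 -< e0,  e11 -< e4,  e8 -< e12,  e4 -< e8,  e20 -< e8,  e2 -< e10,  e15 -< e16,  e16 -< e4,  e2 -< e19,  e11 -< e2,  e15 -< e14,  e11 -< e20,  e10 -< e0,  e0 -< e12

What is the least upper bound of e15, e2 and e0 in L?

e0

Common upper bounds of {e15, e2, e0}: e0, e12.
The least among these is e0.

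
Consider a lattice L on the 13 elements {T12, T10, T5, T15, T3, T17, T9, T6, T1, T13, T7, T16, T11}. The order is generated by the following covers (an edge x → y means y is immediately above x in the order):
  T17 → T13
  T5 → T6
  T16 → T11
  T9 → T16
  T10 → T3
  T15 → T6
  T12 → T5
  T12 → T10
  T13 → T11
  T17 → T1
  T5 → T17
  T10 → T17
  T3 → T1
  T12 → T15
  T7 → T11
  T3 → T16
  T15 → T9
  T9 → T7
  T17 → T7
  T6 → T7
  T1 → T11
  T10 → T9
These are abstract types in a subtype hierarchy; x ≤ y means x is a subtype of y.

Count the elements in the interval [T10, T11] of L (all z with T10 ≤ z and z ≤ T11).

9

The interval [T10, T11] = {T1, T10, T11, T13, T16, T17, T3, T7, T9}, which has 9 elements.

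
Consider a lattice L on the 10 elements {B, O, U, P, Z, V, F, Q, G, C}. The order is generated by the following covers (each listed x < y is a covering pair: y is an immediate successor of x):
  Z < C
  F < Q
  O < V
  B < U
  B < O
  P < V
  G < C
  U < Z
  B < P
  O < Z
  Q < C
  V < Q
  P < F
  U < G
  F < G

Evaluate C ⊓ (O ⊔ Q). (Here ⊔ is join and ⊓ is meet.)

O ∨ Q = Q
C ∧ Q = Q

Q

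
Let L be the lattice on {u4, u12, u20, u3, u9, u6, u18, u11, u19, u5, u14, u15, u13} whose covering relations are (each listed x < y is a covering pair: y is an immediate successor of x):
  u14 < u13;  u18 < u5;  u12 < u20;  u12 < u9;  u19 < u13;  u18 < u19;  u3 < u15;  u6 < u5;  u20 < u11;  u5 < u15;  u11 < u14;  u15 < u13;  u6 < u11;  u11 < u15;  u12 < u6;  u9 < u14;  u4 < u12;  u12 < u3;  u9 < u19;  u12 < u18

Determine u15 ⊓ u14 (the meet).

u11

Common lower bounds of {u15, u14}: u11, u12, u20, u4, u6.
The greatest among these is u11.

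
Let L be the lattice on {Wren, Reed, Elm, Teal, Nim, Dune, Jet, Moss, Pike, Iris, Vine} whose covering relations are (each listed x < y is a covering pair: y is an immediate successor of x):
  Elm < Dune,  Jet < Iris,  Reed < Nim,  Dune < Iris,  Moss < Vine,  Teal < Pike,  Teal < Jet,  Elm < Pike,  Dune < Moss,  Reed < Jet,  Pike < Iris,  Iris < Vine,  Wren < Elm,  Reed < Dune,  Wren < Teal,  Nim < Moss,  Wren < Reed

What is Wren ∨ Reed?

Common upper bounds of {Wren, Reed}: Dune, Iris, Jet, Moss, Nim, Reed, Vine.
The least among these is Reed.

Reed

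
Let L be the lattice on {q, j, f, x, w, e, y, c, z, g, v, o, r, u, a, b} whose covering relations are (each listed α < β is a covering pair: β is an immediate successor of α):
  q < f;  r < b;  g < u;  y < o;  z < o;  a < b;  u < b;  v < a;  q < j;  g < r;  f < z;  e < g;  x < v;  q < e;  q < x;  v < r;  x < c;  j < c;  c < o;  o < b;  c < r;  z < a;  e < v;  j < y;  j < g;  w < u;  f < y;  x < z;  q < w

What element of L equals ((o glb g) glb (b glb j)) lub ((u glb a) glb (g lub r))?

o ∧ g = j
b ∧ j = j
j ∧ j = j
u ∧ a = e
g ∨ r = r
e ∧ r = e
j ∨ e = g

g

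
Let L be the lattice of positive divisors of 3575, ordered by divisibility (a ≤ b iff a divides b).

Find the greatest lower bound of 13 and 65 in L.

13

In the divisibility order, the meet is the greatest common divisor: gcd(13, 65) = 13.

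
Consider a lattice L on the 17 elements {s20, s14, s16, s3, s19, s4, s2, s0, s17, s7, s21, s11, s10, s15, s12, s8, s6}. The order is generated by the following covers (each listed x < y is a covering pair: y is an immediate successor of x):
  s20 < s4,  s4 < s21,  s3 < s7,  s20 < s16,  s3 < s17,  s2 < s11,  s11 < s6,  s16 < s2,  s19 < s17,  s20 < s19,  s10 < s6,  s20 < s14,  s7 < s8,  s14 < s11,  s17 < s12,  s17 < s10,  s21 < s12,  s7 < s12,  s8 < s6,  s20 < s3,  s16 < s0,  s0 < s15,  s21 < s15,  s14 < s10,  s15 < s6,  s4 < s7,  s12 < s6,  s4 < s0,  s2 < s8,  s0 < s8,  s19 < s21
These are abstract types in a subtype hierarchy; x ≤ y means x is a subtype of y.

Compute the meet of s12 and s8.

Common lower bounds of {s12, s8}: s20, s3, s4, s7.
The greatest among these is s7.

s7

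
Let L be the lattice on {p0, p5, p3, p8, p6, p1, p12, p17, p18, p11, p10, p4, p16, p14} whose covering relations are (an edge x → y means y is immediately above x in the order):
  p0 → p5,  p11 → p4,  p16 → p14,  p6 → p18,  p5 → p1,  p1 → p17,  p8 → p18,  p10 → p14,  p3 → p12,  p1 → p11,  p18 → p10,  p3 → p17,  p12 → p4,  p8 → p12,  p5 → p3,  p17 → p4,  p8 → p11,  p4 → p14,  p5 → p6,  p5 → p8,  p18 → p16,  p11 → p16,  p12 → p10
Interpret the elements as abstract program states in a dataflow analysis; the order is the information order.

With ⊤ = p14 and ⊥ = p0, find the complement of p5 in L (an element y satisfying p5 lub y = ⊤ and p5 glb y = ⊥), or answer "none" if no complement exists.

none

For every candidate y, either p5 ∨ y ≠ p14 or p5 ∧ y ≠ p0; no complement exists.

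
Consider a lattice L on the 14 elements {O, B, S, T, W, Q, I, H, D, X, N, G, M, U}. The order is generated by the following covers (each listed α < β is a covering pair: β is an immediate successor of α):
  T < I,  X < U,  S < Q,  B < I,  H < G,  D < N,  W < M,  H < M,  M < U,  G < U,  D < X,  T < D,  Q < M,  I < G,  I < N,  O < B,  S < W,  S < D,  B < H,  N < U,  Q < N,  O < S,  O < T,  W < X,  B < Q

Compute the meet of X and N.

D

Common lower bounds of {X, N}: D, O, S, T.
The greatest among these is D.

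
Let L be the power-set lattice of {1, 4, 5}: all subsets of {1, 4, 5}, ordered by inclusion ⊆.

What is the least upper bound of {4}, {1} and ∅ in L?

Under ⊆, join is union: {4} ∪ {1} ∪ ∅ = {1,4}.

{1,4}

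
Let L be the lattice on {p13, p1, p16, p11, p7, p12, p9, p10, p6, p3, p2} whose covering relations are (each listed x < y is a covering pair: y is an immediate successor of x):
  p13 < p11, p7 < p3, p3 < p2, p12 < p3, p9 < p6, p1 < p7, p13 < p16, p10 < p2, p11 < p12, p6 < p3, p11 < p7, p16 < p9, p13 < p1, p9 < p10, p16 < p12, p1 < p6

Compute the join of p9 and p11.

Common upper bounds of {p9, p11}: p2, p3.
The least among these is p3.

p3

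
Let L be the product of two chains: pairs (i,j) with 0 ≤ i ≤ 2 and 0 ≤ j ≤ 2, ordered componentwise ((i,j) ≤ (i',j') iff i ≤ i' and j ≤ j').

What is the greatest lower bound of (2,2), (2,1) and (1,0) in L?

(1,0)

In a product of chains, the meet is componentwise min, giving (1,0).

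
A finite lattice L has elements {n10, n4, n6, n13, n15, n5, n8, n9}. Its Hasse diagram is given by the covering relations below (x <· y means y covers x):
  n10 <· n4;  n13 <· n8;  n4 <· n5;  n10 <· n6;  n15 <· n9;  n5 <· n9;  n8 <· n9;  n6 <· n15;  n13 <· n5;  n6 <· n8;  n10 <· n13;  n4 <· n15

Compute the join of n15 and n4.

n15

Common upper bounds of {n15, n4}: n15, n9.
The least among these is n15.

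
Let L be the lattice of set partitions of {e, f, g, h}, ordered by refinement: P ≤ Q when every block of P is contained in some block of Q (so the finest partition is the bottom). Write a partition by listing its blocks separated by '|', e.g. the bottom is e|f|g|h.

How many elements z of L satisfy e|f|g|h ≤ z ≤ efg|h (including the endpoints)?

The interval [e|f|g|h, efg|h] = {efg|h, ef|g|h, eg|f|h, e|fg|h, e|f|g|h}, which has 5 elements.

5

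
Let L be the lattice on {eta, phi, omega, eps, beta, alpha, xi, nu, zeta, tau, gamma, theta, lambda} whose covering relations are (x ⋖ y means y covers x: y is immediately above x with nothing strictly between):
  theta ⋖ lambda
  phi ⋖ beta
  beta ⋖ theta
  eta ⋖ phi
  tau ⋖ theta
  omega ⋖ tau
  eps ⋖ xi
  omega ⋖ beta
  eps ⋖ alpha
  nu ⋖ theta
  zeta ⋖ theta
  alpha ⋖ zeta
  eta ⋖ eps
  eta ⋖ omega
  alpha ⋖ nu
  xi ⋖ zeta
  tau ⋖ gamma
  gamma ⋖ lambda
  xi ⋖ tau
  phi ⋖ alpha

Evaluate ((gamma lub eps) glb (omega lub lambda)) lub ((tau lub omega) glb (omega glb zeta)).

gamma

gamma ∨ eps = gamma
omega ∨ lambda = lambda
gamma ∧ lambda = gamma
tau ∨ omega = tau
omega ∧ zeta = eta
tau ∧ eta = eta
gamma ∨ eta = gamma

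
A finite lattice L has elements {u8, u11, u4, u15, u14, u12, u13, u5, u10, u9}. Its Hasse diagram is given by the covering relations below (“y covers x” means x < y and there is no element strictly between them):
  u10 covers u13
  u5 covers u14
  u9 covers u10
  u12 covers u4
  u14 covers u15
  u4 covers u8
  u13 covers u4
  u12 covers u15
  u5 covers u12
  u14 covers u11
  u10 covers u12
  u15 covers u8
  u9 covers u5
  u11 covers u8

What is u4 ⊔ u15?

Common upper bounds of {u4, u15}: u10, u12, u5, u9.
The least among these is u12.

u12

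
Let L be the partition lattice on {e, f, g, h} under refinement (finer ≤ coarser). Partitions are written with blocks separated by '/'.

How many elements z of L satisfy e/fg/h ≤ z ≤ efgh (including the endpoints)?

The interval [e/fg/h, efgh] = {e/fg/h, e/fgh, efg/h, efgh, eh/fg}, which has 5 elements.

5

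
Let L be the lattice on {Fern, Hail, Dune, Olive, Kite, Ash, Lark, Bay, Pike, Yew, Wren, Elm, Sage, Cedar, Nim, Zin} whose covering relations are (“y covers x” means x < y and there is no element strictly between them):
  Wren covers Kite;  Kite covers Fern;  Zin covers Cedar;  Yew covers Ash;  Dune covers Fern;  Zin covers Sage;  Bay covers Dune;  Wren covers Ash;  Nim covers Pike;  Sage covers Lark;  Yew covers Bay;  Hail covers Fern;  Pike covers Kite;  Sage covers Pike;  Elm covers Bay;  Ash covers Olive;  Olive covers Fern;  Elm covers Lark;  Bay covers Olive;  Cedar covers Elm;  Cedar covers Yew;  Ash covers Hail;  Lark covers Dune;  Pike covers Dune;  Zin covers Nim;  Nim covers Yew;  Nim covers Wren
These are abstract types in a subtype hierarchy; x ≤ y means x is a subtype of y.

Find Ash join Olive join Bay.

Common upper bounds of {Ash, Olive, Bay}: Cedar, Nim, Yew, Zin.
The least among these is Yew.

Yew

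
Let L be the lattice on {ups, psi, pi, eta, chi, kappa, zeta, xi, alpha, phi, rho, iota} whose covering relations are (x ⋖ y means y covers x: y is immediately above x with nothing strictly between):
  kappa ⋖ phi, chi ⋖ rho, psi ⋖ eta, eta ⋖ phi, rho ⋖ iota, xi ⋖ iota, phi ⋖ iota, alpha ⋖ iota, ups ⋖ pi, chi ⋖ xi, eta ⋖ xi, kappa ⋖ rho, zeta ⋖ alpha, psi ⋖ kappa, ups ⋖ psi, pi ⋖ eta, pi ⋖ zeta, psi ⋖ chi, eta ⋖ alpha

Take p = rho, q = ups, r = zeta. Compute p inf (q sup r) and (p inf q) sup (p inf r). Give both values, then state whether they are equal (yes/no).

ups; ups; yes

q sup r = zeta, so p inf (q sup r) = rho inf zeta = ups.
p inf q = ups and p inf r = ups, so (p inf q) sup (p inf r) = ups sup ups = ups.
Equal: yes.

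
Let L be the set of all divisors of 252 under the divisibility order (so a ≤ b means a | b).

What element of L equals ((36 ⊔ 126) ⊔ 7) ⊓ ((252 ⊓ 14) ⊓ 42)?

14

36 ∨ 126 = 252
252 ∨ 7 = 252
252 ∧ 14 = 14
14 ∧ 42 = 14
252 ∧ 14 = 14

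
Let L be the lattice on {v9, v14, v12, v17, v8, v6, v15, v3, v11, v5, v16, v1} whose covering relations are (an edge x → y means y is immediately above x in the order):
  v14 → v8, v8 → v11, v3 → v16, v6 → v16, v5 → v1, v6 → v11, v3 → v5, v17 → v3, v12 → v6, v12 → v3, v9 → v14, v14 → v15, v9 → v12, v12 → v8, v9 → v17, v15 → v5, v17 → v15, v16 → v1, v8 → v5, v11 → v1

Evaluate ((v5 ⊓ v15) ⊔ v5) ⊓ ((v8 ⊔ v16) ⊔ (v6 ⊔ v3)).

v5 ∧ v15 = v15
v15 ∨ v5 = v5
v8 ∨ v16 = v1
v6 ∨ v3 = v16
v1 ∨ v16 = v1
v5 ∧ v1 = v5

v5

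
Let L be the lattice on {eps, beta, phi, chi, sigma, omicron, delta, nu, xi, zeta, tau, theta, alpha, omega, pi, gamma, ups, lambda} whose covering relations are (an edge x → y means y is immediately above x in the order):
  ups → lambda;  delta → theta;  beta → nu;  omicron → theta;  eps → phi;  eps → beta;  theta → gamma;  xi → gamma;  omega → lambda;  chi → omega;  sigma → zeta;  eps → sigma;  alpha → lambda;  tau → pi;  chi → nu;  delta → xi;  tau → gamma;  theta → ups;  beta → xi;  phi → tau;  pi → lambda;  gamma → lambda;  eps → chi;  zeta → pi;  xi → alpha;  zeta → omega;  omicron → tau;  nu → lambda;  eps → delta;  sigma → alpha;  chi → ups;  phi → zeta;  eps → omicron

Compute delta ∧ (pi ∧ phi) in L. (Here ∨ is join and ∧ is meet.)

eps

pi ∧ phi = phi
delta ∧ phi = eps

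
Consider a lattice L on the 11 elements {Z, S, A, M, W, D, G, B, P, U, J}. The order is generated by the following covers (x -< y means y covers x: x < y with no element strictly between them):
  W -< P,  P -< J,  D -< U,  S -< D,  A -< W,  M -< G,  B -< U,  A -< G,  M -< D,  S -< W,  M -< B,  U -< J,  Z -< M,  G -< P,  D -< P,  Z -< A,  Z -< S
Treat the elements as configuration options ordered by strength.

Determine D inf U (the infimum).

D

Common lower bounds of {D, U}: D, M, S, Z.
The greatest among these is D.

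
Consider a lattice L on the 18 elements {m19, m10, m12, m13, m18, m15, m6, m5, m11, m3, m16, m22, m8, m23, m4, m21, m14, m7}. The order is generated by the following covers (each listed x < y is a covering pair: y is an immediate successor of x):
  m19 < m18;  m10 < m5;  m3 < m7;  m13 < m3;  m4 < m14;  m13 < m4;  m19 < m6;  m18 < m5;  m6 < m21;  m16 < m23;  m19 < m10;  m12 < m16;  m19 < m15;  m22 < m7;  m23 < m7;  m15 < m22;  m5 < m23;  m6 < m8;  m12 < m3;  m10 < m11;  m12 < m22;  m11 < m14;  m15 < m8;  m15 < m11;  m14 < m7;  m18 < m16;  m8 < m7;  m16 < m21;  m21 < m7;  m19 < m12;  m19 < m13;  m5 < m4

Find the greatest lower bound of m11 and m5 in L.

Common lower bounds of {m11, m5}: m10, m19.
The greatest among these is m10.

m10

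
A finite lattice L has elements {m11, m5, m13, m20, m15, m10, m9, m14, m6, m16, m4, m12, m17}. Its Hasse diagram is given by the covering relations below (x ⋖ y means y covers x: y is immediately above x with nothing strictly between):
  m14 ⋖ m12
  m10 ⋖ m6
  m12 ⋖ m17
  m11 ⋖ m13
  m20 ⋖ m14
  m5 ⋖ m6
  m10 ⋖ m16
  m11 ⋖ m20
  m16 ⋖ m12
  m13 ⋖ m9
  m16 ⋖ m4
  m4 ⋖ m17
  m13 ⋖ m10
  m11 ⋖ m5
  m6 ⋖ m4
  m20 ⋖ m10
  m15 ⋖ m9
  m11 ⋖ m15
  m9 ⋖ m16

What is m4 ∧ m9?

Common lower bounds of {m4, m9}: m11, m13, m15, m9.
The greatest among these is m9.

m9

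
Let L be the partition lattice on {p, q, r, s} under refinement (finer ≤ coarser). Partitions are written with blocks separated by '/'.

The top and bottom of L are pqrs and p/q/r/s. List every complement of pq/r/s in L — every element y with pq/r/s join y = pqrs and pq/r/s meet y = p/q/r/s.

Need y with pq/r/s ∨ y = pqrs and pq/r/s ∧ y = p/q/r/s.
Checking each element gives: p/qrs, pr/qs, prs/q, ps/qr.

p/qrs, pr/qs, prs/q, ps/qr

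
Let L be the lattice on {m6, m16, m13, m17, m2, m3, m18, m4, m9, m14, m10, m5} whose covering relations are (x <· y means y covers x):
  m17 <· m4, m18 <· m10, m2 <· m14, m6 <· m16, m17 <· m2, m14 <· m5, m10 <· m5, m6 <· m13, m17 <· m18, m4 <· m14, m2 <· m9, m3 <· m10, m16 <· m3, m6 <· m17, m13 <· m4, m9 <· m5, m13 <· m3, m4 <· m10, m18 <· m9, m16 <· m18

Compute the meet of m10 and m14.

m4

Common lower bounds of {m10, m14}: m13, m17, m4, m6.
The greatest among these is m4.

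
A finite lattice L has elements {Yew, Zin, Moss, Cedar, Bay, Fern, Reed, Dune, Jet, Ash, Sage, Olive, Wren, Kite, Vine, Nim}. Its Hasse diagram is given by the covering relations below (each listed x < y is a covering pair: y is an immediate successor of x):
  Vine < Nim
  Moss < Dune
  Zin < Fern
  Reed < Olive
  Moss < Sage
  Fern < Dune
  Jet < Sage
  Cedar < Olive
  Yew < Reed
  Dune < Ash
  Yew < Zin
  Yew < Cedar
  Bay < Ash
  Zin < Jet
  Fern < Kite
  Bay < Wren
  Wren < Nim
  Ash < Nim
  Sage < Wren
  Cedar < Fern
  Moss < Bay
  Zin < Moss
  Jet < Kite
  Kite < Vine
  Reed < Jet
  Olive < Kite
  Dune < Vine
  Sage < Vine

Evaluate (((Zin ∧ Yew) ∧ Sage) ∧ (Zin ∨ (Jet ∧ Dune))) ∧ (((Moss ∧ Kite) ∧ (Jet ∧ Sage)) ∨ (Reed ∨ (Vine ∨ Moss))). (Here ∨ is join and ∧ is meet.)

Zin ∧ Yew = Yew
Yew ∧ Sage = Yew
Jet ∧ Dune = Zin
Zin ∨ Zin = Zin
Yew ∧ Zin = Yew
Moss ∧ Kite = Zin
Jet ∧ Sage = Jet
Zin ∧ Jet = Zin
Vine ∨ Moss = Vine
Reed ∨ Vine = Vine
Zin ∨ Vine = Vine
Yew ∧ Vine = Yew

Yew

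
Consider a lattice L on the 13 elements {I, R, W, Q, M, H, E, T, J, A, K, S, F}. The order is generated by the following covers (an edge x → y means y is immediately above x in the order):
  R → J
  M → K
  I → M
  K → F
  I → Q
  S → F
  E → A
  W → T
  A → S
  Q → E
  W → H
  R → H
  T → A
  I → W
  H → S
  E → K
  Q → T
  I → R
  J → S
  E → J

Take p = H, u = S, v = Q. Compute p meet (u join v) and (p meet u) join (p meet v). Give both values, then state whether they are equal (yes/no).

u join v = S, so p meet (u join v) = H meet S = H.
p meet u = H and p meet v = I, so (p meet u) join (p meet v) = H join I = H.
Equal: yes.

H; H; yes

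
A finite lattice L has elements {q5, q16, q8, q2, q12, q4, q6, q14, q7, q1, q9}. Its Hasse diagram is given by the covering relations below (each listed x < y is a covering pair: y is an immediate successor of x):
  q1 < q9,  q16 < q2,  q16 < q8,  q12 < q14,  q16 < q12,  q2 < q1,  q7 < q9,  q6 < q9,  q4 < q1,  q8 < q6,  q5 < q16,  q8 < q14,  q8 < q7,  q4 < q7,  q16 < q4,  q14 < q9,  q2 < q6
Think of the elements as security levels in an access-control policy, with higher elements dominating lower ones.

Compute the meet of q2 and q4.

Common lower bounds of {q2, q4}: q16, q5.
The greatest among these is q16.

q16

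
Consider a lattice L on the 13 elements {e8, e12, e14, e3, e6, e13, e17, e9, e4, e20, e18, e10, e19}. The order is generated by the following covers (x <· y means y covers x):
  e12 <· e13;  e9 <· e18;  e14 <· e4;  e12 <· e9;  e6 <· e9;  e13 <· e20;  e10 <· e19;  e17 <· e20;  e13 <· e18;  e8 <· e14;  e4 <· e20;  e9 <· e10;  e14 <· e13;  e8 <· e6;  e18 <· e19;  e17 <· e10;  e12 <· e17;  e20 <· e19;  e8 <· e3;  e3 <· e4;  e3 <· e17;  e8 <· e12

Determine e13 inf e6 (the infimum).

e8

Common lower bounds of {e13, e6}: e8.
The greatest among these is e8.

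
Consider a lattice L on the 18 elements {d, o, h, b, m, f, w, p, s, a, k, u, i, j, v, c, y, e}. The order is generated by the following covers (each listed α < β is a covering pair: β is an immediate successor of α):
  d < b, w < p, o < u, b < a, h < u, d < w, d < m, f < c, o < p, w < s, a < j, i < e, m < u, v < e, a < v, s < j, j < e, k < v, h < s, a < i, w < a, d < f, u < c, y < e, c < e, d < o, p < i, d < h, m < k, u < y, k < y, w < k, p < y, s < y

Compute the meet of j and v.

a

Common lower bounds of {j, v}: a, b, d, w.
The greatest among these is a.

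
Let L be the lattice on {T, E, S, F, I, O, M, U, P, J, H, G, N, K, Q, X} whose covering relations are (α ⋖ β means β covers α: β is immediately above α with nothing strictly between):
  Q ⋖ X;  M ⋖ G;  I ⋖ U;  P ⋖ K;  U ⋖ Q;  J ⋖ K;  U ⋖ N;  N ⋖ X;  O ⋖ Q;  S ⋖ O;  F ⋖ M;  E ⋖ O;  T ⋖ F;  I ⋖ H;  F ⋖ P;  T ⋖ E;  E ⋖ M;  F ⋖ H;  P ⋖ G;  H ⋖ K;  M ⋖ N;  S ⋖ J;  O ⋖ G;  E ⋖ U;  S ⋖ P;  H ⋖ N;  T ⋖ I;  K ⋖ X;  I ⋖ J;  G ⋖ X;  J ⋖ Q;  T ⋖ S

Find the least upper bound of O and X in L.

Common upper bounds of {O, X}: X.
The least among these is X.

X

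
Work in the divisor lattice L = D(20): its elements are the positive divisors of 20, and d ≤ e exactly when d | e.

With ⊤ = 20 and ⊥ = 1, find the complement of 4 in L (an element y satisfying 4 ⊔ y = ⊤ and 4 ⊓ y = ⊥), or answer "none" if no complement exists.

Need y with 4 ∨ y = 20 and 4 ∧ y = 1.
Checking each element gives: 5.

5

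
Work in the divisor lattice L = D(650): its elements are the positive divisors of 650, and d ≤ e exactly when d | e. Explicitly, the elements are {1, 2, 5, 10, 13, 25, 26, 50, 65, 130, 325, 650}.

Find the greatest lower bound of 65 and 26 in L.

In the divisibility order, the meet is the greatest common divisor: gcd(65, 26) = 13.

13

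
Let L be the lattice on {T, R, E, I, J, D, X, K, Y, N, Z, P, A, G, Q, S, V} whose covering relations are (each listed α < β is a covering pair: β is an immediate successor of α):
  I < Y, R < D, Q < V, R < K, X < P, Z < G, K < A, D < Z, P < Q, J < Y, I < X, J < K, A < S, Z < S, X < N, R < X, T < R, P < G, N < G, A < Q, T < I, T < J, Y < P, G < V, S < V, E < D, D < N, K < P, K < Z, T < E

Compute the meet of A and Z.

Common lower bounds of {A, Z}: J, K, R, T.
The greatest among these is K.

K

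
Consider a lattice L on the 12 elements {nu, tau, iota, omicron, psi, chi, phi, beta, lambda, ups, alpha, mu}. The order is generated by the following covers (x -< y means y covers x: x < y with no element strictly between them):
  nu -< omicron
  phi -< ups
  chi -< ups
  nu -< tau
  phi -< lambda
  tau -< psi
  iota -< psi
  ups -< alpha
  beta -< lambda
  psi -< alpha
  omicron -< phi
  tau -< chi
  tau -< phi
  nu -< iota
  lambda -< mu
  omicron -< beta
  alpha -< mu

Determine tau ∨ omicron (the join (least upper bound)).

Common upper bounds of {tau, omicron}: alpha, lambda, mu, phi, ups.
The least among these is phi.

phi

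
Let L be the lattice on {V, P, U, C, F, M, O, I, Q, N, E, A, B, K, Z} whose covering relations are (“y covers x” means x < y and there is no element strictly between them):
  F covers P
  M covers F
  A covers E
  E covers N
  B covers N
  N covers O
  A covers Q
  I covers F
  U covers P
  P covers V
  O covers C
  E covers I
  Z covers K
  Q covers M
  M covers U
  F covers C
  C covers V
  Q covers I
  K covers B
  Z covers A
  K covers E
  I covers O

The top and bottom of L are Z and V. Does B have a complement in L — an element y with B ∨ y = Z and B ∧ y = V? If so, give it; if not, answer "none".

Need y with B ∨ y = Z and B ∧ y = V.
Checking each element gives: U.

U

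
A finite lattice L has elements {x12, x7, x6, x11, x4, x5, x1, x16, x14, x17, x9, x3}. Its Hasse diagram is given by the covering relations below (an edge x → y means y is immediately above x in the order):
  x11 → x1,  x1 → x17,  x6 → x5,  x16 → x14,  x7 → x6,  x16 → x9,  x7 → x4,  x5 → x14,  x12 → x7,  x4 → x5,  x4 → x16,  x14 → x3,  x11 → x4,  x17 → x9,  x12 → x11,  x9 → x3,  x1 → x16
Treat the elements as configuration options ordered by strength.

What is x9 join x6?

x3

Common upper bounds of {x9, x6}: x3.
The least among these is x3.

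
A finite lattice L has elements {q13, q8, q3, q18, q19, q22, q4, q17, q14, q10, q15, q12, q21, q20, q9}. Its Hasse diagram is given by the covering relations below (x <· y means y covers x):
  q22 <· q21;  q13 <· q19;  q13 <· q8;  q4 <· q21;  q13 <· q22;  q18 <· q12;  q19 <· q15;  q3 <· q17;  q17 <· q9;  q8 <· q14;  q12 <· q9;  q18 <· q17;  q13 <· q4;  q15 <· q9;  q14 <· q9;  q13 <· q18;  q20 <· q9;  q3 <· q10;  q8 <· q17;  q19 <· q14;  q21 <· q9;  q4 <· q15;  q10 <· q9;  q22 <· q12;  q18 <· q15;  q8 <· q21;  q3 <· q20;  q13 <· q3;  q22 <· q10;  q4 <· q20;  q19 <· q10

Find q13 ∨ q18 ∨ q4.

Common upper bounds of {q13, q18, q4}: q15, q9.
The least among these is q15.

q15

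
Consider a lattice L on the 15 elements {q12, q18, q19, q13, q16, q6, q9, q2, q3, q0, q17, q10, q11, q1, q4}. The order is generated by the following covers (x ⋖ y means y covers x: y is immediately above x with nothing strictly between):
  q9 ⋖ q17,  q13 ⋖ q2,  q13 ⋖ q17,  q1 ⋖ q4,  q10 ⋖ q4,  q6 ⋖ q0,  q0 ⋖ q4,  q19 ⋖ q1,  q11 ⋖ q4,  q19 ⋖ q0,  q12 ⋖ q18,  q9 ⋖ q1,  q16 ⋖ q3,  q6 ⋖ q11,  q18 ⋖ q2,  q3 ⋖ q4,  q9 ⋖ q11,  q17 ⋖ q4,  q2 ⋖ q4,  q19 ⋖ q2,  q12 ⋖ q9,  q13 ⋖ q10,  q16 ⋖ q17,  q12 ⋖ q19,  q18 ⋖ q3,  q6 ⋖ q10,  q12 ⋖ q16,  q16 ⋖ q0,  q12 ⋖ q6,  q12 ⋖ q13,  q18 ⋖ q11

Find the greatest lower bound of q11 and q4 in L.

Common lower bounds of {q11, q4}: q11, q12, q18, q6, q9.
The greatest among these is q11.

q11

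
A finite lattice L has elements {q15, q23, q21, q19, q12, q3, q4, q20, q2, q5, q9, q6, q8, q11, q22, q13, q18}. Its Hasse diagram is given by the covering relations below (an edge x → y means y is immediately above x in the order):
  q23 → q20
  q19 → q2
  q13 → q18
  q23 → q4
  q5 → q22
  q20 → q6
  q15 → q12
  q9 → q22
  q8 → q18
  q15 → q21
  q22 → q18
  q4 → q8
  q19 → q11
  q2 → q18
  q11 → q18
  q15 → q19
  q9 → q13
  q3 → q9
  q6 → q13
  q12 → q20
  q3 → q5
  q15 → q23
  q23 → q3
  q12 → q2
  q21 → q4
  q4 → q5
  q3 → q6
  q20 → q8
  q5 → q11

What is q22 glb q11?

Common lower bounds of {q22, q11}: q15, q21, q23, q3, q4, q5.
The greatest among these is q5.

q5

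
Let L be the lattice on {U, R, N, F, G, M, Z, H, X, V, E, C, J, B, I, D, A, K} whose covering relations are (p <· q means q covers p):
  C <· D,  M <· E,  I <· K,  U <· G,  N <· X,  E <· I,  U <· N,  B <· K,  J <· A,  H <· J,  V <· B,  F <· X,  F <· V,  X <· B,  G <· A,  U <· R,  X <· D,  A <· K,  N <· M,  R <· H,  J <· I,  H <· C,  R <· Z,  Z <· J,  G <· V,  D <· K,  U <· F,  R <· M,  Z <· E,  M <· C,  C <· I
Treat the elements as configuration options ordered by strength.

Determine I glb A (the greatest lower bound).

J

Common lower bounds of {I, A}: H, J, R, U, Z.
The greatest among these is J.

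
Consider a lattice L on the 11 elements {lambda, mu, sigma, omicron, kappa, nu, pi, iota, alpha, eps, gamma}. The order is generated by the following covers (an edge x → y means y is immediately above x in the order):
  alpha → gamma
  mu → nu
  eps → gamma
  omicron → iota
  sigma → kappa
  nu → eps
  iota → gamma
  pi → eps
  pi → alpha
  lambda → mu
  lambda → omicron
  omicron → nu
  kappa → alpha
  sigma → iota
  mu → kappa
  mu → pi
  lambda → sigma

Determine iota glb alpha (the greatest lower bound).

sigma

Common lower bounds of {iota, alpha}: lambda, sigma.
The greatest among these is sigma.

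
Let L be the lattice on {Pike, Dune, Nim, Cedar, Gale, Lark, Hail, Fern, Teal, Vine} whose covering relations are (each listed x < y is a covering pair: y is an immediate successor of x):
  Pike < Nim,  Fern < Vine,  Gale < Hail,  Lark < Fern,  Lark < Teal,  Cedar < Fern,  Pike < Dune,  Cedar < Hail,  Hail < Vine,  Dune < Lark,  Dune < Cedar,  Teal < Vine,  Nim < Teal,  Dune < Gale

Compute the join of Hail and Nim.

Vine

Common upper bounds of {Hail, Nim}: Vine.
The least among these is Vine.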